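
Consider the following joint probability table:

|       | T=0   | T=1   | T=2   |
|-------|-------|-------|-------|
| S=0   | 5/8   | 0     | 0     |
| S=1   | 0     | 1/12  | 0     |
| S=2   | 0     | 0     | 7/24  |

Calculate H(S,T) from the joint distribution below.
H(S,T) = -Σ P(S,T) log₂ P(S,T), summed over the non-zero cells:
H(S,T) = -[(5/8)·log₂(5/8) + (1/12)·log₂(1/12) + (7/24)·log₂(7/24)]
  = 0.4238 + 0.2987 + 0.5185
  = 1.2410 bits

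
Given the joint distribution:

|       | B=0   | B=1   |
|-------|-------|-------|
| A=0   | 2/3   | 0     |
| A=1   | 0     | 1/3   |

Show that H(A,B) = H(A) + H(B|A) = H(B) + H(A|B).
Marginal P(A) (row sums):
  P(A=0) = 2/3 + 0 = 2/3
  P(A=1) = 0 + 1/3 = 1/3
Marginal P(B) (column sums):
  P(B=0) = 2/3 + 0 = 2/3
  P(B=1) = 0 + 1/3 = 1/3

Decomposition 1: H(A) + H(B|A)
H(A) = -[(2/3)·log₂(2/3) + (1/3)·log₂(1/3)]
  = 0.3900 + 0.5283
  = 0.9183 bits
H(B|A) = -Σ P(A,B)·log₂ P(B|A), where P(B|A) = P(A,B) / P(A)
  (cells with P(A,B) = 0 contribute 0)
  (A=0,B=0): P(B|A) = (2/3)/(2/3) = 1;  -(2/3)·log₂(1) = 0.0000
  (A=1,B=1): P(B|A) = (1/3)/(1/3) = 1;  -(1/3)·log₂(1) = 0.0000
H(B|A) = 0.0000 + 0.0000
  = 0.0000 bits
H(A) + H(B|A) = 0.9183 + 0.0000 = 0.9183 bits

Decomposition 2: H(B) + H(A|B)
H(B) = -[(2/3)·log₂(2/3) + (1/3)·log₂(1/3)]
  = 0.3900 + 0.5283
  = 0.9183 bits
H(A|B) = -Σ P(A,B)·log₂ P(A|B), where P(A|B) = P(A,B) / P(B)
  (cells with P(A,B) = 0 contribute 0)
  (A=0,B=0): P(A|B) = (2/3)/(2/3) = 1;  -(2/3)·log₂(1) = 0.0000
  (A=1,B=1): P(A|B) = (1/3)/(1/3) = 1;  -(1/3)·log₂(1) = 0.0000
H(A|B) = 0.0000 + 0.0000
  = 0.0000 bits
H(B) + H(A|B) = 0.9183 + 0.0000 = 0.9183 bits

Direct computation of the joint entropy:
H(A,B) = -[(2/3)·log₂(2/3) + (1/3)·log₂(1/3)]
  = 0.3900 + 0.5283
  = 0.9183 bits

All three agree: H(A,B) = 0.9183 bits ✓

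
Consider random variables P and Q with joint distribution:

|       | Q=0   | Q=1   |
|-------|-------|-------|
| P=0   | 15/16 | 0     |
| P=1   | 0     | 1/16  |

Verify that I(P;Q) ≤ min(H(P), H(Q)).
Marginal P(P) (row sums):
  P(P=0) = 15/16 + 0 = 15/16
  P(P=1) = 0 + 1/16 = 1/16
Marginal P(Q) (column sums):
  P(Q=0) = 15/16 + 0 = 15/16
  P(Q=1) = 0 + 1/16 = 1/16

H(P) = -[(15/16)·log₂(15/16) + (1/16)·log₂(1/16)]
  = 0.0873 + 0.2500
  = 0.3373 bits
H(Q) = -[(15/16)·log₂(15/16) + (1/16)·log₂(1/16)]
  = 0.0873 + 0.2500
  = 0.3373 bits
H(P,Q) = -[(15/16)·log₂(15/16) + (1/16)·log₂(1/16)]
  = 0.0873 + 0.2500
  = 0.3373 bits

I(P;Q) = H(P) + H(Q) - H(P,Q)
  = 0.3373 + 0.3373 - 0.3373
  = 0.3373 bits

min(H(P), H(Q)) = min(0.3373, 0.3373) = 0.3373 bits
Since 0.3373 ≤ 0.3373, the bound is satisfied ✓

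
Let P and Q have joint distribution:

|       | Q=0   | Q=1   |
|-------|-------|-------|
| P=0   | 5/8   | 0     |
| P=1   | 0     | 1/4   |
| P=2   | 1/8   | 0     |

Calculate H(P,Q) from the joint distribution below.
H(P,Q) = -Σ P(P,Q) log₂ P(P,Q), summed over the non-zero cells:
H(P,Q) = -[(5/8)·log₂(5/8) + (1/4)·log₂(1/4) + (1/8)·log₂(1/8)]
  = 0.4238 + 0.5000 + 0.3750
  = 1.2988 bits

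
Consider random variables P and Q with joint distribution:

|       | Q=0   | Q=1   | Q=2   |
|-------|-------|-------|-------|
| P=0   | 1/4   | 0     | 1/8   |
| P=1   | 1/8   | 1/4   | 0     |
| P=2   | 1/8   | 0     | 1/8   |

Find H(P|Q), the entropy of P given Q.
Marginal P(Q) (column sums):
  P(Q=0) = 1/4 + 1/8 + 1/8 = 1/2
  P(Q=1) = 0 + 1/4 + 0 = 1/4
  P(Q=2) = 1/8 + 0 + 1/8 = 1/4

H(P|Q) = -Σ P(P,Q)·log₂ P(P|Q), where P(P|Q) = P(P,Q) / P(Q)
  (cells with P(P,Q) = 0 contribute 0)
  (P=0,Q=0): P(P|Q) = (1/4)/(1/2) = 1/2;  -(1/4)·log₂(1/2) = 0.2500
  (P=0,Q=2): P(P|Q) = (1/8)/(1/4) = 1/2;  -(1/8)·log₂(1/2) = 0.1250
  (P=1,Q=0): P(P|Q) = (1/8)/(1/2) = 1/4;  -(1/8)·log₂(1/4) = 0.2500
  (P=1,Q=1): P(P|Q) = (1/4)/(1/4) = 1;  -(1/4)·log₂(1) = 0.0000
  (P=2,Q=0): P(P|Q) = (1/8)/(1/2) = 1/4;  -(1/8)·log₂(1/4) = 0.2500
  (P=2,Q=2): P(P|Q) = (1/8)/(1/4) = 1/2;  -(1/8)·log₂(1/2) = 0.1250
H(P|Q) = 0.2500 + 0.1250 + 0.2500 + 0.0000 + 0.2500 + 0.1250
  = 1.0000 bits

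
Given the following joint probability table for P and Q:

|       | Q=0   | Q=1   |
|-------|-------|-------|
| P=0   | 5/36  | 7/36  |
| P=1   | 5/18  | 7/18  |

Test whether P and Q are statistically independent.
Marginal P(P) (row sums):
  P(P=0) = 5/36 + 7/36 = 1/3
  P(P=1) = 5/18 + 7/18 = 2/3
Marginal P(Q) (column sums):
  P(Q=0) = 5/36 + 5/18 = 5/12
  P(Q=1) = 7/36 + 7/18 = 7/12

P and Q are independent iff P(P=i,Q=j) = P(P=i)·P(Q=j) for every cell.
  P(P=0)·P(Q=0) = 1/3 × 5/12 = 5/36 = P(P=0,Q=0) ✓
  P(P=0)·P(Q=1) = 1/3 × 7/12 = 7/36 = P(P=0,Q=1) ✓
  P(P=1)·P(Q=0) = 2/3 × 5/12 = 5/18 = P(P=1,Q=0) ✓
  P(P=1)·P(Q=1) = 2/3 × 7/12 = 7/18 = P(P=1,Q=1) ✓

Yes, P and Q are independent: every cell factors, so I(P;Q) = 0 bits.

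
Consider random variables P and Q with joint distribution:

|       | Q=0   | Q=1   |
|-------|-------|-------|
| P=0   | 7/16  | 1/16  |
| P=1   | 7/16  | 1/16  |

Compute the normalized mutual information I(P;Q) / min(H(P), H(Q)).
Marginal P(P) (row sums):
  P(P=0) = 7/16 + 1/16 = 1/2
  P(P=1) = 7/16 + 1/16 = 1/2
Marginal P(Q) (column sums):
  P(Q=0) = 7/16 + 7/16 = 7/8
  P(Q=1) = 1/16 + 1/16 = 1/8

H(P) = -[(1/2)·log₂(1/2) + (1/2)·log₂(1/2)]
  = 0.5000 + 0.5000
  = 1.0000 bits
H(Q) = -[(7/8)·log₂(7/8) + (1/8)·log₂(1/8)]
  = 0.1686 + 0.3750
  = 0.5436 bits
H(P,Q) = -[(7/16)·log₂(7/16) + (1/16)·log₂(1/16) + (7/16)·log₂(7/16) + (1/16)·log₂(1/16)]
  = 0.5218 + 0.2500 + 0.5218 + 0.2500
  = 1.5436 bits

I(P;Q) = H(P) + H(Q) - H(P,Q)
  = 1.0000 + 0.5436 - 1.5436
  = 0.0000 bits

min(H(P), H(Q)) = min(1.0000, 0.5436) = 0.5436 bits
Normalized MI = 0.0000 / 0.5436 = 0.0000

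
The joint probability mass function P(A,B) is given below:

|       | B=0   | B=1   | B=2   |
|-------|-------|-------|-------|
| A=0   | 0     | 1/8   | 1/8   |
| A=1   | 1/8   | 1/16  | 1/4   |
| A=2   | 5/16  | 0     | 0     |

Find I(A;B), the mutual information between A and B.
Marginal P(A) (row sums):
  P(A=0) = 0 + 1/8 + 1/8 = 1/4
  P(A=1) = 1/8 + 1/16 + 1/4 = 7/16
  P(A=2) = 5/16 + 0 + 0 = 5/16
Marginal P(B) (column sums):
  P(B=0) = 0 + 1/8 + 5/16 = 7/16
  P(B=1) = 1/8 + 1/16 + 0 = 3/16
  P(B=2) = 1/8 + 1/4 + 0 = 3/8

H(A) = -[(1/4)·log₂(1/4) + (7/16)·log₂(7/16) + (5/16)·log₂(5/16)]
  = 0.5000 + 0.5218 + 0.5244
  = 1.5462 bits
H(B) = -[(7/16)·log₂(7/16) + (3/16)·log₂(3/16) + (3/8)·log₂(3/8)]
  = 0.5218 + 0.4528 + 0.5306
  = 1.5052 bits
H(A,B) = -[(1/8)·log₂(1/8) + (1/8)·log₂(1/8) + (1/8)·log₂(1/8) + (1/16)·log₂(1/16) + (1/4)·log₂(1/4) + (5/16)·log₂(5/16)]
  = 0.3750 + 0.3750 + 0.3750 + 0.2500 + 0.5000 + 0.5244
  = 2.3994 bits

I(A;B) = H(A) + H(B) - H(A,B)
  = 1.5462 + 1.5052 - 2.3994
  = 0.6520 bits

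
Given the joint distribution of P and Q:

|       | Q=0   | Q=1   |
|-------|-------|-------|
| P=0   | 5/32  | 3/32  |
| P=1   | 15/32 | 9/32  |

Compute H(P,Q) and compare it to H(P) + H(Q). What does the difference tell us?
Marginal P(P) (row sums):
  P(P=0) = 5/32 + 3/32 = 1/4
  P(P=1) = 15/32 + 9/32 = 3/4
Marginal P(Q) (column sums):
  P(Q=0) = 5/32 + 15/32 = 5/8
  P(Q=1) = 3/32 + 9/32 = 3/8

H(P,Q) = -[(5/32)·log₂(5/32) + (3/32)·log₂(3/32) + (15/32)·log₂(15/32) + (9/32)·log₂(9/32)]
  = 0.4184 + 0.3202 + 0.5124 + 0.5147
  = 1.7657 bits
H(P) = -[(1/4)·log₂(1/4) + (3/4)·log₂(3/4)]
  = 0.5000 + 0.3113
  = 0.8113 bits
H(Q) = -[(5/8)·log₂(5/8) + (3/8)·log₂(3/8)]
  = 0.4238 + 0.5306
  = 0.9544 bits

H(P) + H(Q) = 0.8113 + 0.9544 = 1.7657 bits
Difference: H(P) + H(Q) - H(P,Q) = 1.7657 - 1.7657 = 0.0000 bits = I(P;Q)

The difference is the mutual information; it is 0 here, so P and Q are independent (the joint entropy equals the sum of the marginal entropies).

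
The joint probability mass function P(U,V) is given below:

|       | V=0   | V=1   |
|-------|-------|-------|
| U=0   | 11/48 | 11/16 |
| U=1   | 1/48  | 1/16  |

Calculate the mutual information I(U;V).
Marginal P(U) (row sums):
  P(U=0) = 11/48 + 11/16 = 11/12
  P(U=1) = 1/48 + 1/16 = 1/12
Marginal P(V) (column sums):
  P(V=0) = 11/48 + 1/48 = 1/4
  P(V=1) = 11/16 + 1/16 = 3/4

H(U) = -[(11/12)·log₂(11/12) + (1/12)·log₂(1/12)]
  = 0.1151 + 0.2987
  = 0.4138 bits
H(V) = -[(1/4)·log₂(1/4) + (3/4)·log₂(3/4)]
  = 0.5000 + 0.3113
  = 0.8113 bits
H(U,V) = -[(11/48)·log₂(11/48) + (11/16)·log₂(11/16) + (1/48)·log₂(1/48) + (1/16)·log₂(1/16)]
  = 0.4871 + 0.3716 + 0.1164 + 0.2500
  = 1.2251 bits

I(U;V) = H(U) + H(V) - H(U,V)
  = 0.4138 + 0.8113 - 1.2251
  = 0.0000 bits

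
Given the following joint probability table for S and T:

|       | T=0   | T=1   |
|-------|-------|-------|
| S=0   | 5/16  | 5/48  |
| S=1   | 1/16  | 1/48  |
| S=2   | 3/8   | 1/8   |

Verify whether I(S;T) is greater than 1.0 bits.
Marginal P(S) (row sums):
  P(S=0) = 5/16 + 5/48 = 5/12
  P(S=1) = 1/16 + 1/48 = 1/12
  P(S=2) = 3/8 + 1/8 = 1/2
Marginal P(T) (column sums):
  P(T=0) = 5/16 + 1/16 + 3/8 = 3/4
  P(T=1) = 5/48 + 1/48 + 1/8 = 1/4

H(S) = -[(5/12)·log₂(5/12) + (1/12)·log₂(1/12) + (1/2)·log₂(1/2)]
  = 0.5263 + 0.2987 + 0.5000
  = 1.3250 bits
H(T) = -[(3/4)·log₂(3/4) + (1/4)·log₂(1/4)]
  = 0.3113 + 0.5000
  = 0.8113 bits
H(S,T) = -[(5/16)·log₂(5/16) + (5/48)·log₂(5/48) + (1/16)·log₂(1/16) + (1/48)·log₂(1/48) + (3/8)·log₂(3/8) + (1/8)·log₂(1/8)]
  = 0.5244 + 0.3399 + 0.2500 + 0.1164 + 0.5306 + 0.3750
  = 2.1363 bits

I(S;T) = H(S) + H(T) - H(S,T)
  = 1.3250 + 0.8113 - 2.1363
  = 0.0000 bits

No. I(S;T) = 0.0000 bits, which is ≤ 1.0 bits.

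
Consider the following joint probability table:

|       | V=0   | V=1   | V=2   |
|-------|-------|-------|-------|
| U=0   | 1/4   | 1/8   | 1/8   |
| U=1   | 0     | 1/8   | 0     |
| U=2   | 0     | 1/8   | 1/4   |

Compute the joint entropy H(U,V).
H(U,V) = -Σ P(U,V) log₂ P(U,V), summed over the non-zero cells:
H(U,V) = -[(1/4)·log₂(1/4) + (1/8)·log₂(1/8) + (1/8)·log₂(1/8) + (1/8)·log₂(1/8) + (1/8)·log₂(1/8) + (1/4)·log₂(1/4)]
  = 0.5000 + 0.3750 + 0.3750 + 0.3750 + 0.3750 + 0.5000
  = 2.5000 bits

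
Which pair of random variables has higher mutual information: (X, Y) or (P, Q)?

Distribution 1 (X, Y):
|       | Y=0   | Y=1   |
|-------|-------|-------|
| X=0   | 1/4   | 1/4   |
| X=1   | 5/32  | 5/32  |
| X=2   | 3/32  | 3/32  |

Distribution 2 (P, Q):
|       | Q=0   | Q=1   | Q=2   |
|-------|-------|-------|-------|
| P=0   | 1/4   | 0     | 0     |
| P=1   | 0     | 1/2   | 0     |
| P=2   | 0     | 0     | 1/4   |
Distribution 1 (X, Y):
Marginal P(X) (row sums):
  P(X=0) = 1/4 + 1/4 = 1/2
  P(X=1) = 5/32 + 5/32 = 5/16
  P(X=2) = 3/32 + 3/32 = 3/16
Marginal P(Y) (column sums):
  P(Y=0) = 1/4 + 5/32 + 3/32 = 1/2
  P(Y=1) = 1/4 + 5/32 + 3/32 = 1/2

H(X) = -[(1/2)·log₂(1/2) + (5/16)·log₂(5/16) + (3/16)·log₂(3/16)]
  = 0.5000 + 0.5244 + 0.4528
  = 1.4772 bits
H(Y) = -[(1/2)·log₂(1/2) + (1/2)·log₂(1/2)]
  = 0.5000 + 0.5000
  = 1.0000 bits
H(X,Y) = -[(1/4)·log₂(1/4) + (1/4)·log₂(1/4) + (5/32)·log₂(5/32) + (5/32)·log₂(5/32) + (3/32)·log₂(3/32) + (3/32)·log₂(3/32)]
  = 0.5000 + 0.5000 + 0.4184 + 0.4184 + 0.3202 + 0.3202
  = 2.4772 bits

I(X;Y) = H(X) + H(Y) - H(X,Y)
  = 1.4772 + 1.0000 - 2.4772
  = 0.0000 bits

Distribution 2 (P, Q):
Marginal P(P) (row sums):
  P(P=0) = 1/4 + 0 + 0 = 1/4
  P(P=1) = 0 + 1/2 + 0 = 1/2
  P(P=2) = 0 + 0 + 1/4 = 1/4
Marginal P(Q) (column sums):
  P(Q=0) = 1/4 + 0 + 0 = 1/4
  P(Q=1) = 0 + 1/2 + 0 = 1/2
  P(Q=2) = 0 + 0 + 1/4 = 1/4

H(P) = -[(1/4)·log₂(1/4) + (1/2)·log₂(1/2) + (1/4)·log₂(1/4)]
  = 0.5000 + 0.5000 + 0.5000
  = 1.5000 bits
H(Q) = -[(1/4)·log₂(1/4) + (1/2)·log₂(1/2) + (1/4)·log₂(1/4)]
  = 0.5000 + 0.5000 + 0.5000
  = 1.5000 bits
H(P,Q) = -[(1/4)·log₂(1/4) + (1/2)·log₂(1/2) + (1/4)·log₂(1/4)]
  = 0.5000 + 0.5000 + 0.5000
  = 1.5000 bits

I(P;Q) = H(P) + H(Q) - H(P,Q)
  = 1.5000 + 1.5000 - 1.5000
  = 1.5000 bits

I(P;Q) = 1.5000 bits > I(X;Y) = 0.0000 bits, so (P, Q) has the higher mutual information (stronger dependence).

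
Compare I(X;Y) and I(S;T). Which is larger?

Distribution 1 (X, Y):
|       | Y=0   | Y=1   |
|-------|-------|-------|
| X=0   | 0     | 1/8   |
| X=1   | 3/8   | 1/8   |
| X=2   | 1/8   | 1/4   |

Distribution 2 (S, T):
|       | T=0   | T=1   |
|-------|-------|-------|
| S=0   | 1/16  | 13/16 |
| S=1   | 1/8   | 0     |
Distribution 1 (X, Y):
Marginal P(X) (row sums):
  P(X=0) = 0 + 1/8 = 1/8
  P(X=1) = 3/8 + 1/8 = 1/2
  P(X=2) = 1/8 + 1/4 = 3/8
Marginal P(Y) (column sums):
  P(Y=0) = 0 + 3/8 + 1/8 = 1/2
  P(Y=1) = 1/8 + 1/8 + 1/4 = 1/2

H(X) = -[(1/8)·log₂(1/8) + (1/2)·log₂(1/2) + (3/8)·log₂(3/8)]
  = 0.3750 + 0.5000 + 0.5306
  = 1.4056 bits
H(Y) = -[(1/2)·log₂(1/2) + (1/2)·log₂(1/2)]
  = 0.5000 + 0.5000
  = 1.0000 bits
H(X,Y) = -[(1/8)·log₂(1/8) + (3/8)·log₂(3/8) + (1/8)·log₂(1/8) + (1/8)·log₂(1/8) + (1/4)·log₂(1/4)]
  = 0.3750 + 0.5306 + 0.3750 + 0.3750 + 0.5000
  = 2.1556 bits

I(X;Y) = H(X) + H(Y) - H(X,Y)
  = 1.4056 + 1.0000 - 2.1556
  = 0.2500 bits

Distribution 2 (S, T):
Marginal P(S) (row sums):
  P(S=0) = 1/16 + 13/16 = 7/8
  P(S=1) = 1/8 + 0 = 1/8
Marginal P(T) (column sums):
  P(T=0) = 1/16 + 1/8 = 3/16
  P(T=1) = 13/16 + 0 = 13/16

H(S) = -[(7/8)·log₂(7/8) + (1/8)·log₂(1/8)]
  = 0.1686 + 0.3750
  = 0.5436 bits
H(T) = -[(3/16)·log₂(3/16) + (13/16)·log₂(13/16)]
  = 0.4528 + 0.2434
  = 0.6962 bits
H(S,T) = -[(1/16)·log₂(1/16) + (13/16)·log₂(13/16) + (1/8)·log₂(1/8)]
  = 0.2500 + 0.2434 + 0.3750
  = 0.8684 bits

I(S;T) = H(S) + H(T) - H(S,T)
  = 0.5436 + 0.6962 - 0.8684
  = 0.3714 bits

I(S;T) = 0.3714 bits > I(X;Y) = 0.2500 bits, so (S, T) has the higher mutual information (stronger dependence).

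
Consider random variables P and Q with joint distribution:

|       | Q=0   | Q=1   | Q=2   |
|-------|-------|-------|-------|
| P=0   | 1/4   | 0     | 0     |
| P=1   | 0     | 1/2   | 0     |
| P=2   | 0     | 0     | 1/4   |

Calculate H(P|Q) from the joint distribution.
Marginal P(Q) (column sums):
  P(Q=0) = 1/4 + 0 + 0 = 1/4
  P(Q=1) = 0 + 1/2 + 0 = 1/2
  P(Q=2) = 0 + 0 + 1/4 = 1/4

H(P|Q) = -Σ P(P,Q)·log₂ P(P|Q), where P(P|Q) = P(P,Q) / P(Q)
  (cells with P(P,Q) = 0 contribute 0)
  (P=0,Q=0): P(P|Q) = (1/4)/(1/4) = 1;  -(1/4)·log₂(1) = 0.0000
  (P=1,Q=1): P(P|Q) = (1/2)/(1/2) = 1;  -(1/2)·log₂(1) = 0.0000
  (P=2,Q=2): P(P|Q) = (1/4)/(1/4) = 1;  -(1/4)·log₂(1) = 0.0000
H(P|Q) = 0.0000 + 0.0000 + 0.0000
  = 0.0000 bits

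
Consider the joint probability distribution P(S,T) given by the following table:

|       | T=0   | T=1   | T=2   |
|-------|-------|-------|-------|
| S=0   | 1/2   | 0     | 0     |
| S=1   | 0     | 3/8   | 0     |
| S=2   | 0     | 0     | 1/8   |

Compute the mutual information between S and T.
Marginal P(S) (row sums):
  P(S=0) = 1/2 + 0 + 0 = 1/2
  P(S=1) = 0 + 3/8 + 0 = 3/8
  P(S=2) = 0 + 0 + 1/8 = 1/8
Marginal P(T) (column sums):
  P(T=0) = 1/2 + 0 + 0 = 1/2
  P(T=1) = 0 + 3/8 + 0 = 3/8
  P(T=2) = 0 + 0 + 1/8 = 1/8

H(S) = -[(1/2)·log₂(1/2) + (3/8)·log₂(3/8) + (1/8)·log₂(1/8)]
  = 0.5000 + 0.5306 + 0.3750
  = 1.4056 bits
H(T) = -[(1/2)·log₂(1/2) + (3/8)·log₂(3/8) + (1/8)·log₂(1/8)]
  = 0.5000 + 0.5306 + 0.3750
  = 1.4056 bits
H(S,T) = -[(1/2)·log₂(1/2) + (3/8)·log₂(3/8) + (1/8)·log₂(1/8)]
  = 0.5000 + 0.5306 + 0.3750
  = 1.4056 bits

I(S;T) = H(S) + H(T) - H(S,T)
  = 1.4056 + 1.4056 - 1.4056
  = 1.4056 bits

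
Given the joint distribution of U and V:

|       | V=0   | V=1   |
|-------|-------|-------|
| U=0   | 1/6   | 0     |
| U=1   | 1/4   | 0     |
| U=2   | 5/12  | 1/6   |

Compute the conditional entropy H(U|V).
Marginal P(V) (column sums):
  P(V=0) = 1/6 + 1/4 + 5/12 = 5/6
  P(V=1) = 0 + 0 + 1/6 = 1/6

H(U|V) = -Σ P(U,V)·log₂ P(U|V), where P(U|V) = P(U,V) / P(V)
  (cells with P(U,V) = 0 contribute 0)
  (U=0,V=0): P(U|V) = (1/6)/(5/6) = 1/5;  -(1/6)·log₂(1/5) = 0.3870
  (U=1,V=0): P(U|V) = (1/4)/(5/6) = 3/10;  -(1/4)·log₂(3/10) = 0.4342
  (U=2,V=0): P(U|V) = (5/12)/(5/6) = 1/2;  -(5/12)·log₂(1/2) = 0.4167
  (U=2,V=1): P(U|V) = (1/6)/(1/6) = 1;  -(1/6)·log₂(1) = 0.0000
H(U|V) = 0.3870 + 0.4342 + 0.4167 + 0.0000
  = 1.2379 bits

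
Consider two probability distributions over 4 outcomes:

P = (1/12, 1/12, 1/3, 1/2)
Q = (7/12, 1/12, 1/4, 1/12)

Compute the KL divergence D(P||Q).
D(P||Q) = Σ P(i) log₂(P(i)/Q(i))
  i=0: (1/12) × log₂((1/12)/(7/12)) = (1/12) × log₂(1/7) = -0.2339
  i=1: (1/12) × log₂((1/12)/(1/12)) = (1/12) × log₂(1) = 0.0000
  i=2: (1/3) × log₂((1/3)/(1/4)) = (1/3) × log₂(4/3) = 0.1383
  i=3: (1/2) × log₂((1/2)/(1/12)) = (1/2) × log₂(6) = 1.2925
D(P||Q) = -0.2339 + 0.0000 + 0.1383 + 1.2925
  = 1.1969 bits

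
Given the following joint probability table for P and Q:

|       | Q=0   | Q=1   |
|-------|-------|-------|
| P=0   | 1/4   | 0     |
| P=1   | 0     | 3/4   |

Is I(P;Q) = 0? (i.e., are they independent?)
Marginal P(P) (row sums):
  P(P=0) = 1/4 + 0 = 1/4
  P(P=1) = 0 + 3/4 = 3/4
Marginal P(Q) (column sums):
  P(Q=0) = 1/4 + 0 = 1/4
  P(Q=1) = 0 + 3/4 = 3/4

P and Q are independent iff P(P=i,Q=j) = P(P=i)·P(Q=j) for every cell.
  P(P=0)·P(Q=0) = 1/4 × 1/4 = 1/16, but P(P=0,Q=0) = 1/4 ✗

No, P and Q are not independent. Quantitatively, I(P;Q) > 0:

H(P) = -[(1/4)·log₂(1/4) + (3/4)·log₂(3/4)]
  = 0.5000 + 0.3113
  = 0.8113 bits
H(Q) = -[(1/4)·log₂(1/4) + (3/4)·log₂(3/4)]
  = 0.5000 + 0.3113
  = 0.8113 bits
H(P,Q) = -[(1/4)·log₂(1/4) + (3/4)·log₂(3/4)]
  = 0.5000 + 0.3113
  = 0.8113 bits
I(P;Q) = H(P) + H(Q) - H(P,Q) = 0.8113 + 0.8113 - 0.8113 = 0.8113 bits > 0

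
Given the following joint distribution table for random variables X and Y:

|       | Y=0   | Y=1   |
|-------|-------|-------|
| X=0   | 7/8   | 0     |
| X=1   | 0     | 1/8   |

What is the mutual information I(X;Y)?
Marginal P(X) (row sums):
  P(X=0) = 7/8 + 0 = 7/8
  P(X=1) = 0 + 1/8 = 1/8
Marginal P(Y) (column sums):
  P(Y=0) = 7/8 + 0 = 7/8
  P(Y=1) = 0 + 1/8 = 1/8

H(X) = -[(7/8)·log₂(7/8) + (1/8)·log₂(1/8)]
  = 0.1686 + 0.3750
  = 0.5436 bits
H(Y) = -[(7/8)·log₂(7/8) + (1/8)·log₂(1/8)]
  = 0.1686 + 0.3750
  = 0.5436 bits
H(X,Y) = -[(7/8)·log₂(7/8) + (1/8)·log₂(1/8)]
  = 0.1686 + 0.3750
  = 0.5436 bits

I(X;Y) = H(X) + H(Y) - H(X,Y)
  = 0.5436 + 0.5436 - 0.5436
  = 0.5436 bits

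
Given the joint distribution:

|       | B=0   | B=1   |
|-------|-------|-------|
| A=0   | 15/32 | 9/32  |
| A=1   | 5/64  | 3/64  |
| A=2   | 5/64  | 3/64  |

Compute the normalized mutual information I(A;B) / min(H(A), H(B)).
Marginal P(A) (row sums):
  P(A=0) = 15/32 + 9/32 = 3/4
  P(A=1) = 5/64 + 3/64 = 1/8
  P(A=2) = 5/64 + 3/64 = 1/8
Marginal P(B) (column sums):
  P(B=0) = 15/32 + 5/64 + 5/64 = 5/8
  P(B=1) = 9/32 + 3/64 + 3/64 = 3/8

H(A) = -[(3/4)·log₂(3/4) + (1/8)·log₂(1/8) + (1/8)·log₂(1/8)]
  = 0.3113 + 0.3750 + 0.3750
  = 1.0613 bits
H(B) = -[(5/8)·log₂(5/8) + (3/8)·log₂(3/8)]
  = 0.4238 + 0.5306
  = 0.9544 bits
H(A,B) = -[(15/32)·log₂(15/32) + (9/32)·log₂(9/32) + (5/64)·log₂(5/64) + (3/64)·log₂(3/64) + (5/64)·log₂(5/64) + (3/64)·log₂(3/64)]
  = 0.5124 + 0.5147 + 0.2873 + 0.2070 + 0.2873 + 0.2070
  = 2.0157 bits

I(A;B) = H(A) + H(B) - H(A,B)
  = 1.0613 + 0.9544 - 2.0157
  = 0.0000 bits

min(H(A), H(B)) = min(1.0613, 0.9544) = 0.9544 bits
Normalized MI = 0.0000 / 0.9544 = 0.0000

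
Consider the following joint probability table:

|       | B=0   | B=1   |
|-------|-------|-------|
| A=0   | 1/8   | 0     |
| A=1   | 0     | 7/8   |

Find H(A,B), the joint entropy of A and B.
H(A,B) = -Σ P(A,B) log₂ P(A,B), summed over the non-zero cells:
H(A,B) = -[(1/8)·log₂(1/8) + (7/8)·log₂(7/8)]
  = 0.3750 + 0.1686
  = 0.5436 bits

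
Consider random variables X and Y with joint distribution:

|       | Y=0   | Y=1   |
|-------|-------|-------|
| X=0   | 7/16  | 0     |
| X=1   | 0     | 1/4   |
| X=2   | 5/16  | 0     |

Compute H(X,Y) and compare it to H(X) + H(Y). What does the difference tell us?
Marginal P(X) (row sums):
  P(X=0) = 7/16 + 0 = 7/16
  P(X=1) = 0 + 1/4 = 1/4
  P(X=2) = 5/16 + 0 = 5/16
Marginal P(Y) (column sums):
  P(Y=0) = 7/16 + 0 + 5/16 = 3/4
  P(Y=1) = 0 + 1/4 + 0 = 1/4

H(X,Y) = -[(7/16)·log₂(7/16) + (1/4)·log₂(1/4) + (5/16)·log₂(5/16)]
  = 0.5218 + 0.5000 + 0.5244
  = 1.5462 bits
H(X) = -[(7/16)·log₂(7/16) + (1/4)·log₂(1/4) + (5/16)·log₂(5/16)]
  = 0.5218 + 0.5000 + 0.5244
  = 1.5462 bits
H(Y) = -[(3/4)·log₂(3/4) + (1/4)·log₂(1/4)]
  = 0.3113 + 0.5000
  = 0.8113 bits

H(X) + H(Y) = 1.5462 + 0.8113 = 2.3575 bits
Difference: H(X) + H(Y) - H(X,Y) = 2.3575 - 1.5462 = 0.8113 bits = I(X;Y)

The difference is the mutual information; it is positive here, so X and Y are dependent (knowing one reduces uncertainty about the other by 0.8113 bits).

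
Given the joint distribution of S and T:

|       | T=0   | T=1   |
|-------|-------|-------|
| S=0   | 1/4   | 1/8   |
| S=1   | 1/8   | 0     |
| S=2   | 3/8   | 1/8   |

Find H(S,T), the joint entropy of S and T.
H(S,T) = -Σ P(S,T) log₂ P(S,T), summed over the non-zero cells:
H(S,T) = -[(1/4)·log₂(1/4) + (1/8)·log₂(1/8) + (1/8)·log₂(1/8) + (3/8)·log₂(3/8) + (1/8)·log₂(1/8)]
  = 0.5000 + 0.3750 + 0.3750 + 0.5306 + 0.3750
  = 2.1556 bits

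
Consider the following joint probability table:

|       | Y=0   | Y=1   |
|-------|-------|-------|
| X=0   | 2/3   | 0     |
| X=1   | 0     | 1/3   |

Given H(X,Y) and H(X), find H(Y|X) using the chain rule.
From the chain rule: H(X,Y) = H(X) + H(Y|X)
Therefore: H(Y|X) = H(X,Y) - H(X)

H(X,Y) = -[(2/3)·log₂(2/3) + (1/3)·log₂(1/3)]
  = 0.3900 + 0.5283
  = 0.9183 bits
Marginal P(X) (row sums):
  P(X=0) = 2/3 + 0 = 2/3
  P(X=1) = 0 + 1/3 = 1/3
H(X) = -[(2/3)·log₂(2/3) + (1/3)·log₂(1/3)]
  = 0.3900 + 0.5283
  = 0.9183 bits

H(Y|X) = 0.9183 - 0.9183 = 0.0000 bits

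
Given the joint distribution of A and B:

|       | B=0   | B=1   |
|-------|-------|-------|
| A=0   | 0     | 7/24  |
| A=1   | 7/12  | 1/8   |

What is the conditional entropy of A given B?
Marginal P(B) (column sums):
  P(B=0) = 0 + 7/12 = 7/12
  P(B=1) = 7/24 + 1/8 = 5/12

H(A|B) = -Σ P(A,B)·log₂ P(A|B), where P(A|B) = P(A,B) / P(B)
  (cells with P(A,B) = 0 contribute 0)
  (A=0,B=1): P(A|B) = (7/24)/(5/12) = 7/10;  -(7/24)·log₂(7/10) = 0.1501
  (A=1,B=0): P(A|B) = (7/12)/(7/12) = 1;  -(7/12)·log₂(1) = 0.0000
  (A=1,B=1): P(A|B) = (1/8)/(5/12) = 3/10;  -(1/8)·log₂(3/10) = 0.2171
H(A|B) = 0.1501 + 0.0000 + 0.2171
  = 0.3672 bits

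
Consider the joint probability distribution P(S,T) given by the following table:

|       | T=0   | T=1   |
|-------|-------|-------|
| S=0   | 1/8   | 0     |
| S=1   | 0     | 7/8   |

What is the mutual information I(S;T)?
Marginal P(S) (row sums):
  P(S=0) = 1/8 + 0 = 1/8
  P(S=1) = 0 + 7/8 = 7/8
Marginal P(T) (column sums):
  P(T=0) = 1/8 + 0 = 1/8
  P(T=1) = 0 + 7/8 = 7/8

H(S) = -[(1/8)·log₂(1/8) + (7/8)·log₂(7/8)]
  = 0.3750 + 0.1686
  = 0.5436 bits
H(T) = -[(1/8)·log₂(1/8) + (7/8)·log₂(7/8)]
  = 0.3750 + 0.1686
  = 0.5436 bits
H(S,T) = -[(1/8)·log₂(1/8) + (7/8)·log₂(7/8)]
  = 0.3750 + 0.1686
  = 0.5436 bits

I(S;T) = H(S) + H(T) - H(S,T)
  = 0.5436 + 0.5436 - 0.5436
  = 0.5436 bits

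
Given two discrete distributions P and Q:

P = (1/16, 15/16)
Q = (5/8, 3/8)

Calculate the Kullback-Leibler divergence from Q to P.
D(P||Q) = Σ P(i) log₂(P(i)/Q(i))
  i=0: (1/16) × log₂((1/16)/(5/8)) = (1/16) × log₂(1/10) = -0.2076
  i=1: (15/16) × log₂((15/16)/(3/8)) = (15/16) × log₂(5/2) = 1.2393
D(P||Q) = -0.2076 + 1.2393
  = 1.0317 bits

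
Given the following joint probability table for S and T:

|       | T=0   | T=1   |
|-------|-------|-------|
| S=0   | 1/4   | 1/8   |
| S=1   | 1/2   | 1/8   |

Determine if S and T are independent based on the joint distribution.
Marginal P(S) (row sums):
  P(S=0) = 1/4 + 1/8 = 3/8
  P(S=1) = 1/2 + 1/8 = 5/8
Marginal P(T) (column sums):
  P(T=0) = 1/4 + 1/2 = 3/4
  P(T=1) = 1/8 + 1/8 = 1/4

S and T are independent iff P(S=i,T=j) = P(S=i)·P(T=j) for every cell.
  P(S=0)·P(T=0) = 3/8 × 3/4 = 9/32, but P(S=0,T=0) = 1/4 ✗

No, S and T are not independent. Quantitatively, I(S;T) > 0:

H(S) = -[(3/8)·log₂(3/8) + (5/8)·log₂(5/8)]
  = 0.5306 + 0.4238
  = 0.9544 bits
H(T) = -[(3/4)·log₂(3/4) + (1/4)·log₂(1/4)]
  = 0.3113 + 0.5000
  = 0.8113 bits
H(S,T) = -[(1/4)·log₂(1/4) + (1/8)·log₂(1/8) + (1/2)·log₂(1/2) + (1/8)·log₂(1/8)]
  = 0.5000 + 0.3750 + 0.5000 + 0.3750
  = 1.7500 bits
I(S;T) = H(S) + H(T) - H(S,T) = 0.9544 + 0.8113 - 1.7500 = 0.0157 bits > 0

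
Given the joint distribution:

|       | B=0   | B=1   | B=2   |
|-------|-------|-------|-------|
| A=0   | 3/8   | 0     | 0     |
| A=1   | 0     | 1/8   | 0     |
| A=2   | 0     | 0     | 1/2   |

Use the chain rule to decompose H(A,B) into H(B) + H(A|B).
By the chain rule: H(A,B) = H(B) + H(A|B)

Marginal P(B) (column sums):
  P(B=0) = 3/8 + 0 + 0 = 3/8
  P(B=1) = 0 + 1/8 + 0 = 1/8
  P(B=2) = 0 + 0 + 1/2 = 1/2
H(B) = -[(3/8)·log₂(3/8) + (1/8)·log₂(1/8) + (1/2)·log₂(1/2)]
  = 0.5306 + 0.3750 + 0.5000
  = 1.4056 bits
H(A|B) = -Σ P(A,B)·log₂ P(A|B), where P(A|B) = P(A,B) / P(B)
  (cells with P(A,B) = 0 contribute 0)
  (A=0,B=0): P(A|B) = (3/8)/(3/8) = 1;  -(3/8)·log₂(1) = 0.0000
  (A=1,B=1): P(A|B) = (1/8)/(1/8) = 1;  -(1/8)·log₂(1) = 0.0000
  (A=2,B=2): P(A|B) = (1/2)/(1/2) = 1;  -(1/2)·log₂(1) = 0.0000
H(A|B) = 0.0000 + 0.0000 + 0.0000
  = 0.0000 bits

H(A,B) = H(B) + H(A|B) = 1.4056 + 0.0000 = 1.4056 bits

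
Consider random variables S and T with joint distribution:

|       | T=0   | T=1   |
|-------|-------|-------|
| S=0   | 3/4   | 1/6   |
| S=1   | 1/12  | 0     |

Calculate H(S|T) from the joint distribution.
Marginal P(T) (column sums):
  P(T=0) = 3/4 + 1/12 = 5/6
  P(T=1) = 1/6 + 0 = 1/6

H(S|T) = -Σ P(S,T)·log₂ P(S|T), where P(S|T) = P(S,T) / P(T)
  (cells with P(S,T) = 0 contribute 0)
  (S=0,T=0): P(S|T) = (3/4)/(5/6) = 9/10;  -(3/4)·log₂(9/10) = 0.1140
  (S=0,T=1): P(S|T) = (1/6)/(1/6) = 1;  -(1/6)·log₂(1) = 0.0000
  (S=1,T=0): P(S|T) = (1/12)/(5/6) = 1/10;  -(1/12)·log₂(1/10) = 0.2768
H(S|T) = 0.1140 + 0.0000 + 0.2768
  = 0.3908 bits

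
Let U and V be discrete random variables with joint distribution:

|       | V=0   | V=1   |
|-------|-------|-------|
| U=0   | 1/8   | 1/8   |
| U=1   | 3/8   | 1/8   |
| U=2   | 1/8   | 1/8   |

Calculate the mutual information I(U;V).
Marginal P(U) (row sums):
  P(U=0) = 1/8 + 1/8 = 1/4
  P(U=1) = 3/8 + 1/8 = 1/2
  P(U=2) = 1/8 + 1/8 = 1/4
Marginal P(V) (column sums):
  P(V=0) = 1/8 + 3/8 + 1/8 = 5/8
  P(V=1) = 1/8 + 1/8 + 1/8 = 3/8

H(U) = -[(1/4)·log₂(1/4) + (1/2)·log₂(1/2) + (1/4)·log₂(1/4)]
  = 0.5000 + 0.5000 + 0.5000
  = 1.5000 bits
H(V) = -[(5/8)·log₂(5/8) + (3/8)·log₂(3/8)]
  = 0.4238 + 0.5306
  = 0.9544 bits
H(U,V) = -[(1/8)·log₂(1/8) + (1/8)·log₂(1/8) + (3/8)·log₂(3/8) + (1/8)·log₂(1/8) + (1/8)·log₂(1/8) + (1/8)·log₂(1/8)]
  = 0.3750 + 0.3750 + 0.5306 + 0.3750 + 0.3750 + 0.3750
  = 2.4056 bits

I(U;V) = H(U) + H(V) - H(U,V)
  = 1.5000 + 0.9544 - 2.4056
  = 0.0488 bits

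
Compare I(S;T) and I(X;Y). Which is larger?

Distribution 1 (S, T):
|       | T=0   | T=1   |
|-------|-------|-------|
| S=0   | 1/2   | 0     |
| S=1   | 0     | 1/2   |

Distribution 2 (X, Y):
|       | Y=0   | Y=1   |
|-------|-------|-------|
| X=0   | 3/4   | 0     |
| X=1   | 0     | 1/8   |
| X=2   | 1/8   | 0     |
Distribution 1 (S, T):
Marginal P(S) (row sums):
  P(S=0) = 1/2 + 0 = 1/2
  P(S=1) = 0 + 1/2 = 1/2
Marginal P(T) (column sums):
  P(T=0) = 1/2 + 0 = 1/2
  P(T=1) = 0 + 1/2 = 1/2

H(S) = -[(1/2)·log₂(1/2) + (1/2)·log₂(1/2)]
  = 0.5000 + 0.5000
  = 1.0000 bits
H(T) = -[(1/2)·log₂(1/2) + (1/2)·log₂(1/2)]
  = 0.5000 + 0.5000
  = 1.0000 bits
H(S,T) = -[(1/2)·log₂(1/2) + (1/2)·log₂(1/2)]
  = 0.5000 + 0.5000
  = 1.0000 bits

I(S;T) = H(S) + H(T) - H(S,T)
  = 1.0000 + 1.0000 - 1.0000
  = 1.0000 bits

Distribution 2 (X, Y):
Marginal P(X) (row sums):
  P(X=0) = 3/4 + 0 = 3/4
  P(X=1) = 0 + 1/8 = 1/8
  P(X=2) = 1/8 + 0 = 1/8
Marginal P(Y) (column sums):
  P(Y=0) = 3/4 + 0 + 1/8 = 7/8
  P(Y=1) = 0 + 1/8 + 0 = 1/8

H(X) = -[(3/4)·log₂(3/4) + (1/8)·log₂(1/8) + (1/8)·log₂(1/8)]
  = 0.3113 + 0.3750 + 0.3750
  = 1.0613 bits
H(Y) = -[(7/8)·log₂(7/8) + (1/8)·log₂(1/8)]
  = 0.1686 + 0.3750
  = 0.5436 bits
H(X,Y) = -[(3/4)·log₂(3/4) + (1/8)·log₂(1/8) + (1/8)·log₂(1/8)]
  = 0.3113 + 0.3750 + 0.3750
  = 1.0613 bits

I(X;Y) = H(X) + H(Y) - H(X,Y)
  = 1.0613 + 0.5436 - 1.0613
  = 0.5436 bits

I(S;T) = 1.0000 bits > I(X;Y) = 0.5436 bits, so (S, T) has the higher mutual information (stronger dependence).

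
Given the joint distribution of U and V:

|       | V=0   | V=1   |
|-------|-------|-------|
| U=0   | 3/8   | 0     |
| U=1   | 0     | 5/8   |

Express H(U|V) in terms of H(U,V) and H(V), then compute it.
H(U|V) = H(U,V) - H(V)

Marginal P(V) (column sums):
  P(V=0) = 3/8 + 0 = 3/8
  P(V=1) = 0 + 5/8 = 5/8

H(U,V) = -[(3/8)·log₂(3/8) + (5/8)·log₂(5/8)]
  = 0.5306 + 0.4238
  = 0.9544 bits
H(V) = -[(3/8)·log₂(3/8) + (5/8)·log₂(5/8)]
  = 0.5306 + 0.4238
  = 0.9544 bits

H(U|V) = 0.9544 - 0.9544 = 0.0000 bits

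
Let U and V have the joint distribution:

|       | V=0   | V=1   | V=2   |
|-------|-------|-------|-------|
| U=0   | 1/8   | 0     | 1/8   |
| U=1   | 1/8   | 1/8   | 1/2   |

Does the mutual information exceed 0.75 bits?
Marginal P(U) (row sums):
  P(U=0) = 1/8 + 0 + 1/8 = 1/4
  P(U=1) = 1/8 + 1/8 + 1/2 = 3/4
Marginal P(V) (column sums):
  P(V=0) = 1/8 + 1/8 = 1/4
  P(V=1) = 0 + 1/8 = 1/8
  P(V=2) = 1/8 + 1/2 = 5/8

H(U) = -[(1/4)·log₂(1/4) + (3/4)·log₂(3/4)]
  = 0.5000 + 0.3113
  = 0.8113 bits
H(V) = -[(1/4)·log₂(1/4) + (1/8)·log₂(1/8) + (5/8)·log₂(5/8)]
  = 0.5000 + 0.3750 + 0.4238
  = 1.2988 bits
H(U,V) = -[(1/8)·log₂(1/8) + (1/8)·log₂(1/8) + (1/8)·log₂(1/8) + (1/8)·log₂(1/8) + (1/2)·log₂(1/2)]
  = 0.3750 + 0.3750 + 0.3750 + 0.3750 + 0.5000
  = 2.0000 bits

I(U;V) = H(U) + H(V) - H(U,V)
  = 0.8113 + 1.2988 - 2.0000
  = 0.1101 bits

No. I(U;V) = 0.1101 bits, which is ≤ 0.75 bits.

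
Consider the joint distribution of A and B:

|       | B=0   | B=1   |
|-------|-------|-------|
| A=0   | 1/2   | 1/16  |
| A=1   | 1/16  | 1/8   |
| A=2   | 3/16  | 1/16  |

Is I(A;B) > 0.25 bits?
Marginal P(A) (row sums):
  P(A=0) = 1/2 + 1/16 = 9/16
  P(A=1) = 1/16 + 1/8 = 3/16
  P(A=2) = 3/16 + 1/16 = 1/4
Marginal P(B) (column sums):
  P(B=0) = 1/2 + 1/16 + 3/16 = 3/4
  P(B=1) = 1/16 + 1/8 + 1/16 = 1/4

H(A) = -[(9/16)·log₂(9/16) + (3/16)·log₂(3/16) + (1/4)·log₂(1/4)]
  = 0.4669 + 0.4528 + 0.5000
  = 1.4197 bits
H(B) = -[(3/4)·log₂(3/4) + (1/4)·log₂(1/4)]
  = 0.3113 + 0.5000
  = 0.8113 bits
H(A,B) = -[(1/2)·log₂(1/2) + (1/16)·log₂(1/16) + (1/16)·log₂(1/16) + (1/8)·log₂(1/8) + (3/16)·log₂(3/16) + (1/16)·log₂(1/16)]
  = 0.5000 + 0.2500 + 0.2500 + 0.3750 + 0.4528 + 0.2500
  = 2.0778 bits

I(A;B) = H(A) + H(B) - H(A,B)
  = 1.4197 + 0.8113 - 2.0778
  = 0.1532 bits

No. I(A;B) = 0.1532 bits, which is ≤ 0.25 bits.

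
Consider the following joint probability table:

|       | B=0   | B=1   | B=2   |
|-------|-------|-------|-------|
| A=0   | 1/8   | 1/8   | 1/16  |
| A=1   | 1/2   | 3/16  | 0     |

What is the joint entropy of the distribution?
H(A,B) = -Σ P(A,B) log₂ P(A,B), summed over the non-zero cells:
H(A,B) = -[(1/8)·log₂(1/8) + (1/8)·log₂(1/8) + (1/16)·log₂(1/16) + (1/2)·log₂(1/2) + (3/16)·log₂(3/16)]
  = 0.3750 + 0.3750 + 0.2500 + 0.5000 + 0.4528
  = 1.9528 bits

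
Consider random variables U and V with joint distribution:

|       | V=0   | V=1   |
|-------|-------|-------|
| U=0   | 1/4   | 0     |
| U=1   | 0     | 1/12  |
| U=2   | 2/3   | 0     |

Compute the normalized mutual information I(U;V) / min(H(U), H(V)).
Marginal P(U) (row sums):
  P(U=0) = 1/4 + 0 = 1/4
  P(U=1) = 0 + 1/12 = 1/12
  P(U=2) = 2/3 + 0 = 2/3
Marginal P(V) (column sums):
  P(V=0) = 1/4 + 0 + 2/3 = 11/12
  P(V=1) = 0 + 1/12 + 0 = 1/12

H(U) = -[(1/4)·log₂(1/4) + (1/12)·log₂(1/12) + (2/3)·log₂(2/3)]
  = 0.5000 + 0.2987 + 0.3900
  = 1.1887 bits
H(V) = -[(11/12)·log₂(11/12) + (1/12)·log₂(1/12)]
  = 0.1151 + 0.2987
  = 0.4138 bits
H(U,V) = -[(1/4)·log₂(1/4) + (1/12)·log₂(1/12) + (2/3)·log₂(2/3)]
  = 0.5000 + 0.2987 + 0.3900
  = 1.1887 bits

I(U;V) = H(U) + H(V) - H(U,V)
  = 1.1887 + 0.4138 - 1.1887
  = 0.4138 bits

min(H(U), H(V)) = min(1.1887, 0.4138) = 0.4138 bits
Normalized MI = 0.4138 / 0.4138 = 1.0000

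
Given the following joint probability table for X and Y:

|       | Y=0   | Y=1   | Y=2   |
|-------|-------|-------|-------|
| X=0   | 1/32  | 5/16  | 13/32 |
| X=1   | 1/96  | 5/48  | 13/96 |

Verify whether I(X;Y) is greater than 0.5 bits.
Marginal P(X) (row sums):
  P(X=0) = 1/32 + 5/16 + 13/32 = 3/4
  P(X=1) = 1/96 + 5/48 + 13/96 = 1/4
Marginal P(Y) (column sums):
  P(Y=0) = 1/32 + 1/96 = 1/24
  P(Y=1) = 5/16 + 5/48 = 5/12
  P(Y=2) = 13/32 + 13/96 = 13/24

H(X) = -[(3/4)·log₂(3/4) + (1/4)·log₂(1/4)]
  = 0.3113 + 0.5000
  = 0.8113 bits
H(Y) = -[(1/24)·log₂(1/24) + (5/12)·log₂(5/12) + (13/24)·log₂(13/24)]
  = 0.1910 + 0.5263 + 0.4791
  = 1.1964 bits
H(X,Y) = -[(1/32)·log₂(1/32) + (5/16)·log₂(5/16) + (13/32)·log₂(13/32) + (1/96)·log₂(1/96) + (5/48)·log₂(5/48) + (13/96)·log₂(13/96)]
  = 0.1563 + 0.5244 + 0.5279 + 0.0686 + 0.3399 + 0.3906
  = 2.0077 bits

I(X;Y) = H(X) + H(Y) - H(X,Y)
  = 0.8113 + 1.1964 - 2.0077
  = 0.0000 bits

No. I(X;Y) = 0.0000 bits, which is ≤ 0.5 bits.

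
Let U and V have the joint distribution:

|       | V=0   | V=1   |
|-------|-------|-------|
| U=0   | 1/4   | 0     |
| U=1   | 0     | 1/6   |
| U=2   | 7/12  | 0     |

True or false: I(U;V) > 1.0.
Marginal P(U) (row sums):
  P(U=0) = 1/4 + 0 = 1/4
  P(U=1) = 0 + 1/6 = 1/6
  P(U=2) = 7/12 + 0 = 7/12
Marginal P(V) (column sums):
  P(V=0) = 1/4 + 0 + 7/12 = 5/6
  P(V=1) = 0 + 1/6 + 0 = 1/6

H(U) = -[(1/4)·log₂(1/4) + (1/6)·log₂(1/6) + (7/12)·log₂(7/12)]
  = 0.5000 + 0.4308 + 0.4536
  = 1.3844 bits
H(V) = -[(5/6)·log₂(5/6) + (1/6)·log₂(1/6)]
  = 0.2192 + 0.4308
  = 0.6500 bits
H(U,V) = -[(1/4)·log₂(1/4) + (1/6)·log₂(1/6) + (7/12)·log₂(7/12)]
  = 0.5000 + 0.4308 + 0.4536
  = 1.3844 bits

I(U;V) = H(U) + H(V) - H(U,V)
  = 1.3844 + 0.6500 - 1.3844
  = 0.6500 bits

False. I(U;V) = 0.6500 bits, which is ≤ 1.0 bits.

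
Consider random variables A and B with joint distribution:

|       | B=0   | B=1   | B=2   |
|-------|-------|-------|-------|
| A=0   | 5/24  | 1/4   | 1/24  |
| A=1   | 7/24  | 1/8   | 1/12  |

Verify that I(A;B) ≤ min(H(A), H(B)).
Marginal P(A) (row sums):
  P(A=0) = 5/24 + 1/4 + 1/24 = 1/2
  P(A=1) = 7/24 + 1/8 + 1/12 = 1/2
Marginal P(B) (column sums):
  P(B=0) = 5/24 + 7/24 = 1/2
  P(B=1) = 1/4 + 1/8 = 3/8
  P(B=2) = 1/24 + 1/12 = 1/8

H(A) = -[(1/2)·log₂(1/2) + (1/2)·log₂(1/2)]
  = 0.5000 + 0.5000
  = 1.0000 bits
H(B) = -[(1/2)·log₂(1/2) + (3/8)·log₂(3/8) + (1/8)·log₂(1/8)]
  = 0.5000 + 0.5306 + 0.3750
  = 1.4056 bits
H(A,B) = -[(5/24)·log₂(5/24) + (1/4)·log₂(1/4) + (1/24)·log₂(1/24) + (7/24)·log₂(7/24) + (1/8)·log₂(1/8) + (1/12)·log₂(1/12)]
  = 0.4715 + 0.5000 + 0.1910 + 0.5185 + 0.3750 + 0.2987
  = 2.3547 bits

I(A;B) = H(A) + H(B) - H(A,B)
  = 1.0000 + 1.4056 - 2.3547
  = 0.0509 bits

min(H(A), H(B)) = min(1.0000, 1.4056) = 1.0000 bits
Since 0.0509 ≤ 1.0000, the bound is satisfied ✓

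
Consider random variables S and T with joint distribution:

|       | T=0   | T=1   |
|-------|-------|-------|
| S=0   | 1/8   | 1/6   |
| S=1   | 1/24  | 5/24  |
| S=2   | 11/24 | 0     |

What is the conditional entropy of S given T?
Marginal P(T) (column sums):
  P(T=0) = 1/8 + 1/24 + 11/24 = 5/8
  P(T=1) = 1/6 + 5/24 + 0 = 3/8

H(S|T) = -Σ P(S,T)·log₂ P(S|T), where P(S|T) = P(S,T) / P(T)
  (cells with P(S,T) = 0 contribute 0)
  (S=0,T=0): P(S|T) = (1/8)/(5/8) = 1/5;  -(1/8)·log₂(1/5) = 0.2902
  (S=0,T=1): P(S|T) = (1/6)/(3/8) = 4/9;  -(1/6)·log₂(4/9) = 0.1950
  (S=1,T=0): P(S|T) = (1/24)/(5/8) = 1/15;  -(1/24)·log₂(1/15) = 0.1628
  (S=1,T=1): P(S|T) = (5/24)/(3/8) = 5/9;  -(5/24)·log₂(5/9) = 0.1767
  (S=2,T=0): P(S|T) = (11/24)/(5/8) = 11/15;  -(11/24)·log₂(11/15) = 0.2051
H(S|T) = 0.2902 + 0.1950 + 0.1628 + 0.1767 + 0.2051
  = 1.0298 bits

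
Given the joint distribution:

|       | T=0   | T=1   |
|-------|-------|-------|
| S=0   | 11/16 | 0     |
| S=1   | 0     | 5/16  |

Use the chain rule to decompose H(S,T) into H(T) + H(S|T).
By the chain rule: H(S,T) = H(T) + H(S|T)

Marginal P(T) (column sums):
  P(T=0) = 11/16 + 0 = 11/16
  P(T=1) = 0 + 5/16 = 5/16
H(T) = -[(11/16)·log₂(11/16) + (5/16)·log₂(5/16)]
  = 0.3716 + 0.5244
  = 0.8960 bits
H(S|T) = -Σ P(S,T)·log₂ P(S|T), where P(S|T) = P(S,T) / P(T)
  (cells with P(S,T) = 0 contribute 0)
  (S=0,T=0): P(S|T) = (11/16)/(11/16) = 1;  -(11/16)·log₂(1) = 0.0000
  (S=1,T=1): P(S|T) = (5/16)/(5/16) = 1;  -(5/16)·log₂(1) = 0.0000
H(S|T) = 0.0000 + 0.0000
  = 0.0000 bits

H(S,T) = H(T) + H(S|T) = 0.8960 + 0.0000 = 0.8960 bits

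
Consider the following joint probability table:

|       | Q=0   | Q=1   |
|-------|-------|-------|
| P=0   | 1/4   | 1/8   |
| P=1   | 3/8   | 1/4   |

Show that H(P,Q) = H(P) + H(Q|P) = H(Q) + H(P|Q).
Marginal P(P) (row sums):
  P(P=0) = 1/4 + 1/8 = 3/8
  P(P=1) = 3/8 + 1/4 = 5/8
Marginal P(Q) (column sums):
  P(Q=0) = 1/4 + 3/8 = 5/8
  P(Q=1) = 1/8 + 1/4 = 3/8

Decomposition 1: H(P) + H(Q|P)
H(P) = -[(3/8)·log₂(3/8) + (5/8)·log₂(5/8)]
  = 0.5306 + 0.4238
  = 0.9544 bits
H(Q|P) = -Σ P(P,Q)·log₂ P(Q|P), where P(Q|P) = P(P,Q) / P(P)
  (P=0,Q=0): P(Q|P) = (1/4)/(3/8) = 2/3;  -(1/4)·log₂(2/3) = 0.1462
  (P=0,Q=1): P(Q|P) = (1/8)/(3/8) = 1/3;  -(1/8)·log₂(1/3) = 0.1981
  (P=1,Q=0): P(Q|P) = (3/8)/(5/8) = 3/5;  -(3/8)·log₂(3/5) = 0.2764
  (P=1,Q=1): P(Q|P) = (1/4)/(5/8) = 2/5;  -(1/4)·log₂(2/5) = 0.3305
H(Q|P) = 0.1462 + 0.1981 + 0.2764 + 0.3305
  = 0.9512 bits
H(P) + H(Q|P) = 0.9544 + 0.9512 = 1.9056 bits

Decomposition 2: H(Q) + H(P|Q)
H(Q) = -[(5/8)·log₂(5/8) + (3/8)·log₂(3/8)]
  = 0.4238 + 0.5306
  = 0.9544 bits
H(P|Q) = -Σ P(P,Q)·log₂ P(P|Q), where P(P|Q) = P(P,Q) / P(Q)
  (P=0,Q=0): P(P|Q) = (1/4)/(5/8) = 2/5;  -(1/4)·log₂(2/5) = 0.3305
  (P=0,Q=1): P(P|Q) = (1/8)/(3/8) = 1/3;  -(1/8)·log₂(1/3) = 0.1981
  (P=1,Q=0): P(P|Q) = (3/8)/(5/8) = 3/5;  -(3/8)·log₂(3/5) = 0.2764
  (P=1,Q=1): P(P|Q) = (1/4)/(3/8) = 2/3;  -(1/4)·log₂(2/3) = 0.1462
H(P|Q) = 0.3305 + 0.1981 + 0.2764 + 0.1462
  = 0.9512 bits
H(Q) + H(P|Q) = 0.9544 + 0.9512 = 1.9056 bits

Direct computation of the joint entropy:
H(P,Q) = -[(1/4)·log₂(1/4) + (1/8)·log₂(1/8) + (3/8)·log₂(3/8) + (1/4)·log₂(1/4)]
  = 0.5000 + 0.3750 + 0.5306 + 0.5000
  = 1.9056 bits

All three agree: H(P,Q) = 1.9056 bits ✓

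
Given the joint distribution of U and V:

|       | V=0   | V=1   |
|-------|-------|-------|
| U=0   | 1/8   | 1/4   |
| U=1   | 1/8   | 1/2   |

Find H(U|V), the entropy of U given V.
Marginal P(V) (column sums):
  P(V=0) = 1/8 + 1/8 = 1/4
  P(V=1) = 1/4 + 1/2 = 3/4

H(U|V) = -Σ P(U,V)·log₂ P(U|V), where P(U|V) = P(U,V) / P(V)
  (U=0,V=0): P(U|V) = (1/8)/(1/4) = 1/2;  -(1/8)·log₂(1/2) = 0.1250
  (U=0,V=1): P(U|V) = (1/4)/(3/4) = 1/3;  -(1/4)·log₂(1/3) = 0.3962
  (U=1,V=0): P(U|V) = (1/8)/(1/4) = 1/2;  -(1/8)·log₂(1/2) = 0.1250
  (U=1,V=1): P(U|V) = (1/2)/(3/4) = 2/3;  -(1/2)·log₂(2/3) = 0.2925
H(U|V) = 0.1250 + 0.3962 + 0.1250 + 0.2925
  = 0.9387 bits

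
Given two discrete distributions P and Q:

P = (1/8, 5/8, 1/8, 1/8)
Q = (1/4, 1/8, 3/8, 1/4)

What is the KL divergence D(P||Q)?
D(P||Q) = Σ P(i) log₂(P(i)/Q(i))
  i=0: (1/8) × log₂((1/8)/(1/4)) = (1/8) × log₂(1/2) = -0.1250
  i=1: (5/8) × log₂((5/8)/(1/8)) = (5/8) × log₂(5) = 1.4512
  i=2: (1/8) × log₂((1/8)/(3/8)) = (1/8) × log₂(1/3) = -0.1981
  i=3: (1/8) × log₂((1/8)/(1/4)) = (1/8) × log₂(1/2) = -0.1250
D(P||Q) = -0.1250 + 1.4512 - 0.1981 - 0.1250
  = 1.0031 bits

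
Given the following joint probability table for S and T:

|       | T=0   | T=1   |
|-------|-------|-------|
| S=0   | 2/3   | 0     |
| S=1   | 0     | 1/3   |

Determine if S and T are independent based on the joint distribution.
Marginal P(S) (row sums):
  P(S=0) = 2/3 + 0 = 2/3
  P(S=1) = 0 + 1/3 = 1/3
Marginal P(T) (column sums):
  P(T=0) = 2/3 + 0 = 2/3
  P(T=1) = 0 + 1/3 = 1/3

S and T are independent iff P(S=i,T=j) = P(S=i)·P(T=j) for every cell.
  P(S=0)·P(T=0) = 2/3 × 2/3 = 4/9, but P(S=0,T=0) = 2/3 ✗

No, S and T are not independent. Quantitatively, I(S;T) > 0:

H(S) = -[(2/3)·log₂(2/3) + (1/3)·log₂(1/3)]
  = 0.3900 + 0.5283
  = 0.9183 bits
H(T) = -[(2/3)·log₂(2/3) + (1/3)·log₂(1/3)]
  = 0.3900 + 0.5283
  = 0.9183 bits
H(S,T) = -[(2/3)·log₂(2/3) + (1/3)·log₂(1/3)]
  = 0.3900 + 0.5283
  = 0.9183 bits
I(S;T) = H(S) + H(T) - H(S,T) = 0.9183 + 0.9183 - 0.9183 = 0.9183 bits > 0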